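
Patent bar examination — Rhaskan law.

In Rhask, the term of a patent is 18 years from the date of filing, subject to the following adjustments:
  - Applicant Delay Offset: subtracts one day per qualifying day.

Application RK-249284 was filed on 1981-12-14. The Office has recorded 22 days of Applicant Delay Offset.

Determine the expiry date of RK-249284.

1999-11-22

Base term: filing date + 18 years → 14 December 1999.
Applicant Delay Offset: −22 days → 22 November 1999.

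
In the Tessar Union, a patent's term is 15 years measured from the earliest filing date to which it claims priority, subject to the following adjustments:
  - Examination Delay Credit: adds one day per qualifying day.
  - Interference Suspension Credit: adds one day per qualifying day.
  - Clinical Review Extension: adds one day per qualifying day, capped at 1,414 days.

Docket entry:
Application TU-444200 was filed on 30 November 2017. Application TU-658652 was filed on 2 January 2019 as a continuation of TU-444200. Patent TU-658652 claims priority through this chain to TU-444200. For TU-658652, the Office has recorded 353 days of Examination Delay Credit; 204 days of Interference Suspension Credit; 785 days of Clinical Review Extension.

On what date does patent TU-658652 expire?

August 3, 2036

Earliest priority filing: 30 November 2017.
Base term: 30 November 2017 + 15 years → 30 November 2032.
Examination Delay Credit: +353 days → 18 November 2033.
Interference Suspension Credit: +204 days → 10 June 2034.
Clinical Review Extension: 785 days (within the 1414-day cap) → +785 days → 3 August 2036.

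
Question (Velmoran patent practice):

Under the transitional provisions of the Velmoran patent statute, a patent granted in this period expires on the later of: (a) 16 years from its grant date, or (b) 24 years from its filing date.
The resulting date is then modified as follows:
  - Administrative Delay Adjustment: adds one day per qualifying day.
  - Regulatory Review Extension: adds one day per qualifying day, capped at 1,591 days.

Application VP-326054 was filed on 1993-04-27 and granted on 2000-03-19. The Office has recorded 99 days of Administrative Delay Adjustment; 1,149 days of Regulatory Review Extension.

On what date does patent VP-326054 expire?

(a) grant + 16 years → 19 March 2016.
(b) filing + 24 years → 27 April 2017.
Later of the two: 27 April 2017.
Administrative Delay Adjustment: +99 days → 4 August 2017.
Regulatory Review Extension: 1149 days (within the 1591-day cap) → +1149 days → 26 September 2020.

2020-09-26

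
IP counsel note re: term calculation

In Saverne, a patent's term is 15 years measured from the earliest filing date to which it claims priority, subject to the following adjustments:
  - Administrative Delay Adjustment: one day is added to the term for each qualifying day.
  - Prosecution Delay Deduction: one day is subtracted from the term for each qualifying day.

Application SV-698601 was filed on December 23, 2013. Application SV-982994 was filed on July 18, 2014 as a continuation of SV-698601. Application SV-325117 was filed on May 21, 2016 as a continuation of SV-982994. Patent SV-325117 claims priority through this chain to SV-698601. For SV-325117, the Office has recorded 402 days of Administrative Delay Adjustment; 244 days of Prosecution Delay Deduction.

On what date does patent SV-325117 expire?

May 30, 2029

Earliest priority filing: 23 December 2013.
Base term: 23 December 2013 + 15 years → 23 December 2028.
Administrative Delay Adjustment: +402 days → 29 January 2030.
Prosecution Delay Deduction: −244 days → 30 May 2029.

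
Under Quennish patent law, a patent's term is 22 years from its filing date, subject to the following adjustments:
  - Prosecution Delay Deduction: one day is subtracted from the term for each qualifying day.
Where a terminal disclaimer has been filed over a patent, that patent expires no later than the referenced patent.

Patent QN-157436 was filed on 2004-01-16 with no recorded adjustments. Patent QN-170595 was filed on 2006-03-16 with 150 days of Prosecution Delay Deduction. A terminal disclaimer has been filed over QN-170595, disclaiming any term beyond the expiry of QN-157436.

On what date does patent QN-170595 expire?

January 16, 2026

Natural term of QN-170595:
  Base: filing + 22 years → 16 March 2028.
  Prosecution Delay Deduction: −150 days → 18 October 2027.
Expiry of referenced patent QN-157436:
  Base: filing + 22 years → 16 January 2026.
Terminal disclaimer: QN-170595 expires on the earlier of 18 October 2027 and 16 January 2026.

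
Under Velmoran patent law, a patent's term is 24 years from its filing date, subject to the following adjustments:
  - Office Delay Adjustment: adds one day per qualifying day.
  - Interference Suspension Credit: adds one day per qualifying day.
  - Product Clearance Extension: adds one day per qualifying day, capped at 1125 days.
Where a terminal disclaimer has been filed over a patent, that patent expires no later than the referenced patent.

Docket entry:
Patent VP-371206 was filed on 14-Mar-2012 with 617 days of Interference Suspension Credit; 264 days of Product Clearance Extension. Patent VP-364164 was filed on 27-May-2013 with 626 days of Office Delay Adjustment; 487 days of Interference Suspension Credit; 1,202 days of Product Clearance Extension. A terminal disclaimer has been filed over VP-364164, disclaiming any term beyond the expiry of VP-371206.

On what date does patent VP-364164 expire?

Natural term of VP-364164:
  Base: filing + 24 years → 27 May 2037.
  Office Delay Adjustment: +626 days → 12 February 2039.
  Interference Suspension Credit: +487 days → 13 June 2040.
  Product Clearance Extension: 1202 days claimed exceeds the 1125-day cap, so +1125 days → 13 July 2043.
Expiry of referenced patent VP-371206:
  Base: filing + 24 years → 14 March 2036.
  Interference Suspension Credit: +617 days → 21 November 2037.
  Product Clearance Extension: 264 days (within the 1125-day cap) → +264 days → 12 August 2038.
Terminal disclaimer: VP-364164 expires on the earlier of 13 July 2043 and 12 August 2038.

August 12, 2038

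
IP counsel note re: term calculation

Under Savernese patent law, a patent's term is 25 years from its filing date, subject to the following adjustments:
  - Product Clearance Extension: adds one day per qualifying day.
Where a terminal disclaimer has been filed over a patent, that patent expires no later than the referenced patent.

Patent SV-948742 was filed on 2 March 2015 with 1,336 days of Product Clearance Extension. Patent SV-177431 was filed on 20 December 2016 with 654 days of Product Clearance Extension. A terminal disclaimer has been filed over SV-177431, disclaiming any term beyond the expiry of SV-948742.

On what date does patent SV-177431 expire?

Natural term of SV-177431:
  Base: filing + 25 years → 20 December 2041.
  Product Clearance Extension: +654 days → 5 October 2043.
Expiry of referenced patent SV-948742:
  Base: filing + 25 years → 2 March 2040.
  Product Clearance Extension: +1336 days → 29 October 2043.
Terminal disclaimer: SV-177431 expires on the earlier of 5 October 2043 and 29 October 2043.

2043-10-05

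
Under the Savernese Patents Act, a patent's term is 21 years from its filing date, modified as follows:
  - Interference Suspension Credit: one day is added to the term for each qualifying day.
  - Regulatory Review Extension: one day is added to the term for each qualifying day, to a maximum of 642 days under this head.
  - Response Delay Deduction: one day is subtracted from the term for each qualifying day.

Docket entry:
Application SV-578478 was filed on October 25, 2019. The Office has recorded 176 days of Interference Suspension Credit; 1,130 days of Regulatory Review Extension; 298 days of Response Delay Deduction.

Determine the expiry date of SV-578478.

Base term: filing date + 21 years → 25 October 2040.
Interference Suspension Credit: +176 days → 19 April 2041.
Regulatory Review Extension: 1130 days claimed exceeds the 642-day cap, so +642 days → 21 January 2043.
Response Delay Deduction: −298 days → 29 March 2042.

2042-03-29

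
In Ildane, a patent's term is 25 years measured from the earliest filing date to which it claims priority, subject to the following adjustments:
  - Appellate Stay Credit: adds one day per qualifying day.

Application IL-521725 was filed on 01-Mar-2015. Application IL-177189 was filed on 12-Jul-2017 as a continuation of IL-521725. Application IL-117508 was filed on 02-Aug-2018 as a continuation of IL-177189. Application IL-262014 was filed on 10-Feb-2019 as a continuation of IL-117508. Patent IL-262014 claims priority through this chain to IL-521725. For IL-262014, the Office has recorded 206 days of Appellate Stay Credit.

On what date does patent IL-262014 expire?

September 23, 2040

Earliest priority filing: 1 March 2015.
Base term: 1 March 2015 + 25 years → 1 March 2040.
Appellate Stay Credit: +206 days → 23 September 2040.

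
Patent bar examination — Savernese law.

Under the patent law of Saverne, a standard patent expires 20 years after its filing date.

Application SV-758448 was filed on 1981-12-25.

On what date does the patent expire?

Filing date + 20 years → 25 December 2001.

December 25, 2001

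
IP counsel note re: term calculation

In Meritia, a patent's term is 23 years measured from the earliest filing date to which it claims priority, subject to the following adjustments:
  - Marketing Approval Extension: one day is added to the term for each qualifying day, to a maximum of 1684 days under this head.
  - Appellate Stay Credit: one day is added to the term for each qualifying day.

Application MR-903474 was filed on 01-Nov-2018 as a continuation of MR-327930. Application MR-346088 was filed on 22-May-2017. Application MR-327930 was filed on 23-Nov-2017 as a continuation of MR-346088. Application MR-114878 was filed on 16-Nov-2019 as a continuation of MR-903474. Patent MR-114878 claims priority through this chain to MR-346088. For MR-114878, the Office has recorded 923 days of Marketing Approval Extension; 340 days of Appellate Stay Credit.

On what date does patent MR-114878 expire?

2043-11-06

Earliest priority filing: 22 May 2017.
Base term: 22 May 2017 + 23 years → 22 May 2040.
Marketing Approval Extension: 923 days (within the 1684-day cap) → +923 days → 1 December 2042.
Appellate Stay Credit: +340 days → 6 November 2043.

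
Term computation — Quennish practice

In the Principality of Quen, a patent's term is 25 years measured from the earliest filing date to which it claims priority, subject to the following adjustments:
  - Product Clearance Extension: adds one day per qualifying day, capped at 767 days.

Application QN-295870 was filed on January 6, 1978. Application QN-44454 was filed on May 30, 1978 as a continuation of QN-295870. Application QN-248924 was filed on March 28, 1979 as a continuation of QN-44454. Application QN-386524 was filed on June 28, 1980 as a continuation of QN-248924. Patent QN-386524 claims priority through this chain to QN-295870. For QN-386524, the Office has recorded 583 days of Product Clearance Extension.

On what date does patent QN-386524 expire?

2004-08-11

Earliest priority filing: 6 January 1978.
Base term: 6 January 1978 + 25 years → 6 January 2003.
Product Clearance Extension: 583 days (within the 767-day cap) → +583 days → 11 August 2004.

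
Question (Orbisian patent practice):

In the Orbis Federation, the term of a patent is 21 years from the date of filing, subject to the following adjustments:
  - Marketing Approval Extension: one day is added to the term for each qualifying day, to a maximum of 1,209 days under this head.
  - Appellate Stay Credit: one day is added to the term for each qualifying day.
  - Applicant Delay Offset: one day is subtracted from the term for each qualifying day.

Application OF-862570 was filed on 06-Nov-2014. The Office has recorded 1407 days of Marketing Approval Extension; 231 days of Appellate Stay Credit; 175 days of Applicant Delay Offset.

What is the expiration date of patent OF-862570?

April 24, 2039

Base term: filing date + 21 years → 6 November 2035.
Marketing Approval Extension: 1407 days claimed exceeds the 1209-day cap, so +1209 days → 27 February 2039.
Appellate Stay Credit: +231 days → 16 October 2039.
Applicant Delay Offset: −175 days → 24 April 2039.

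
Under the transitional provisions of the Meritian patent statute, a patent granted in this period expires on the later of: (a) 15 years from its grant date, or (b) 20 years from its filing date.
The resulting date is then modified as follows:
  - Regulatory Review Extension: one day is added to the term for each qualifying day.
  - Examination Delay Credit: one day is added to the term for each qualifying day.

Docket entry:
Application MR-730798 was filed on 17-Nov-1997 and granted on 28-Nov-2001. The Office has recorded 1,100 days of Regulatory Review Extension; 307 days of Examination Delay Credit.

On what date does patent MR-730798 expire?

September 24, 2021

(a) grant + 15 years → 28 November 2016.
(b) filing + 20 years → 17 November 2017.
Later of the two: 17 November 2017.
Regulatory Review Extension: +1100 days → 21 November 2020.
Examination Delay Credit: +307 days → 24 September 2021.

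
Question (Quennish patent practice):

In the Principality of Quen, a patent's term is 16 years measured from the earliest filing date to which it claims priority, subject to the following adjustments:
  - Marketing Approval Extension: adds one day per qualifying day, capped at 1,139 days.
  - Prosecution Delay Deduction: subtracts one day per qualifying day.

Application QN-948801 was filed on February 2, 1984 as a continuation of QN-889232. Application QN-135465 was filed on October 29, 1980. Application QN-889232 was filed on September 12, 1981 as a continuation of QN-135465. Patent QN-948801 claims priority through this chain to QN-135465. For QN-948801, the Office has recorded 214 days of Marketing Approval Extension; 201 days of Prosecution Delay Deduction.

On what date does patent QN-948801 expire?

1996-11-11

Earliest priority filing: 29 October 1980.
Base term: 29 October 1980 + 16 years → 29 October 1996.
Marketing Approval Extension: 214 days (within the 1139-day cap) → +214 days → 31 May 1997.
Prosecution Delay Deduction: −201 days → 11 November 1996.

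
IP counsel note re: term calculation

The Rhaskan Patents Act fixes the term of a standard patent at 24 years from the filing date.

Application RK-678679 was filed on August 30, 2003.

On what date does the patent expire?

Filing date + 24 years → 30 August 2027.

2027-08-30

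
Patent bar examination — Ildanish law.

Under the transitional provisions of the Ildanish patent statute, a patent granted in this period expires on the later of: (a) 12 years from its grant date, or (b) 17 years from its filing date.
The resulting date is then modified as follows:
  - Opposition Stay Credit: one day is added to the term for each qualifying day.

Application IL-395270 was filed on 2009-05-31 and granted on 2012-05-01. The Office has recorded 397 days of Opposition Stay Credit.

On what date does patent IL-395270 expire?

2027-07-02

(a) grant + 12 years → 1 May 2024.
(b) filing + 17 years → 31 May 2026.
Later of the two: 31 May 2026.
Opposition Stay Credit: +397 days → 2 July 2027.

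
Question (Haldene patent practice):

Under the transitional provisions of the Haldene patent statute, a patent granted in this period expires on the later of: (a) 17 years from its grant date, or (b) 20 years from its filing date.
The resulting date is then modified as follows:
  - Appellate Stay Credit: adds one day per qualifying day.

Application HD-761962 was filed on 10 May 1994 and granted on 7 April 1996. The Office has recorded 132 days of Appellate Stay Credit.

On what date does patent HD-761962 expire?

2014-09-19

(a) grant + 17 years → 7 April 2013.
(b) filing + 20 years → 10 May 2014.
Later of the two: 10 May 2014.
Appellate Stay Credit: +132 days → 19 September 2014.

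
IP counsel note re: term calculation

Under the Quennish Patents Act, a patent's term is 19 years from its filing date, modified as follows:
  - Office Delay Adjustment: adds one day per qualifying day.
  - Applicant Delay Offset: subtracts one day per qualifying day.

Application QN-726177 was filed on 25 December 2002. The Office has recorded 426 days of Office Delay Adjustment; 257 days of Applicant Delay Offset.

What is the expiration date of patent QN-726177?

2022-06-12

Base term: filing date + 19 years → 25 December 2021.
Office Delay Adjustment: +426 days → 24 February 2023.
Applicant Delay Offset: −257 days → 12 June 2022.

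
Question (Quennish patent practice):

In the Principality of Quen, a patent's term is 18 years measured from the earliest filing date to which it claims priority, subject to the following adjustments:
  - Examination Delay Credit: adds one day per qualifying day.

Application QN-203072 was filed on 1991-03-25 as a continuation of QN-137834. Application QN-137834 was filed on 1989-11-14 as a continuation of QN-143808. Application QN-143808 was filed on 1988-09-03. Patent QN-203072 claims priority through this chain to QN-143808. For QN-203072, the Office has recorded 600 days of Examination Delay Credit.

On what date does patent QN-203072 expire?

Earliest priority filing: 3 September 1988.
Base term: 3 September 1988 + 18 years → 3 September 2006.
Examination Delay Credit: +600 days → 25 April 2008.

2008-04-25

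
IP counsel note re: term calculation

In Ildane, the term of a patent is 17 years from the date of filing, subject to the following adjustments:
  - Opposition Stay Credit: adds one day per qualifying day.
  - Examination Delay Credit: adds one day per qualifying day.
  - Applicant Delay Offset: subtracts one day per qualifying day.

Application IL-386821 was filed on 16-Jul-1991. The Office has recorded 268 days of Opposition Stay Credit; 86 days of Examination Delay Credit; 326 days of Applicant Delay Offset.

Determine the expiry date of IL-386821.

2008-08-13

Base term: filing date + 17 years → 16 July 2008.
Opposition Stay Credit: +268 days → 10 April 2009.
Examination Delay Credit: +86 days → 5 July 2009.
Applicant Delay Offset: −326 days → 13 August 2008.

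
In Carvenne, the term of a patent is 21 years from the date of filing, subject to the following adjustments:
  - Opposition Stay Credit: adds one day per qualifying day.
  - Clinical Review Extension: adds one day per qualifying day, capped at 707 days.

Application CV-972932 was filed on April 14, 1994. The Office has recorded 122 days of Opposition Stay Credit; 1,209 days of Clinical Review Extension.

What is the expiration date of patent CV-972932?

July 21, 2017

Base term: filing date + 21 years → 14 April 2015.
Opposition Stay Credit: +122 days → 14 August 2015.
Clinical Review Extension: 1209 days claimed exceeds the 707-day cap, so +707 days → 21 July 2017.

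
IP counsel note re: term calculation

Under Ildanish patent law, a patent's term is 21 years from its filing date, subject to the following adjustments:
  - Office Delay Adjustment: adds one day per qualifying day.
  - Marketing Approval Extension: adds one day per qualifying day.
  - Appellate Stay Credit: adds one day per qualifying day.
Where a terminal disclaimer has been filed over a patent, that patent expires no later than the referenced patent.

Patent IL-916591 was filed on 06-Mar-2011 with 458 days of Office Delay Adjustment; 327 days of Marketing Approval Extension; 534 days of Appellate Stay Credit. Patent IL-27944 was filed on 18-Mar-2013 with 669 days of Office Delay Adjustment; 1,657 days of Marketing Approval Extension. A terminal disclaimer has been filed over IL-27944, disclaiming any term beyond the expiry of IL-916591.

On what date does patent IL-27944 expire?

2035-10-16

Natural term of IL-27944:
  Base: filing + 21 years → 18 March 2034.
  Office Delay Adjustment: +669 days → 16 January 2036.
  Marketing Approval Extension: +1657 days → 30 July 2040.
Expiry of referenced patent IL-916591:
  Base: filing + 21 years → 6 March 2032.
  Office Delay Adjustment: +458 days → 7 June 2033.
  Marketing Approval Extension: +327 days → 30 April 2034.
  Appellate Stay Credit: +534 days → 16 October 2035.
Terminal disclaimer: IL-27944 expires on the earlier of 30 July 2040 and 16 October 2035.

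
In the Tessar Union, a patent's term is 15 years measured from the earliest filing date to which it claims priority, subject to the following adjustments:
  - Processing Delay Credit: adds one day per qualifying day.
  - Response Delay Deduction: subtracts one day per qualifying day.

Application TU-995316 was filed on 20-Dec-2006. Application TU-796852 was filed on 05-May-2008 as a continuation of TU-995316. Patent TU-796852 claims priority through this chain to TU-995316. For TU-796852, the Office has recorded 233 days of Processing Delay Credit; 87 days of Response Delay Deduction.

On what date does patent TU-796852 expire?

May 15, 2022

Earliest priority filing: 20 December 2006.
Base term: 20 December 2006 + 15 years → 20 December 2021.
Processing Delay Credit: +233 days → 10 August 2022.
Response Delay Deduction: −87 days → 15 May 2022.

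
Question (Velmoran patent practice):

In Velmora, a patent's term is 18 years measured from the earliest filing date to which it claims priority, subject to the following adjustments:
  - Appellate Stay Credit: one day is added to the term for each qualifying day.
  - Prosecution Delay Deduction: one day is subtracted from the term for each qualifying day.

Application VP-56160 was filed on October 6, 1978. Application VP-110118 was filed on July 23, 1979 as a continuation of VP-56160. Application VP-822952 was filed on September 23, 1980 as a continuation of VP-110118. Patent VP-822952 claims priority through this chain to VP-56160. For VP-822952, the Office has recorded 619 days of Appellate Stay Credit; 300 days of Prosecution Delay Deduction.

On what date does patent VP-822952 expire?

August 21, 1997

Earliest priority filing: 6 October 1978.
Base term: 6 October 1978 + 18 years → 6 October 1996.
Appellate Stay Credit: +619 days → 17 June 1998.
Prosecution Delay Deduction: −300 days → 21 August 1997.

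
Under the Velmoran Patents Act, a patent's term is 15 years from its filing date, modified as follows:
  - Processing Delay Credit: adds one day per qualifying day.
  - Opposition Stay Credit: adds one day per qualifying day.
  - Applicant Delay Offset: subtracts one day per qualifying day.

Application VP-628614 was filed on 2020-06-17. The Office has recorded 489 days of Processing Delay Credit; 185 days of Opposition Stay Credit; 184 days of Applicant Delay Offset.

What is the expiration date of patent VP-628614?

October 19, 2036

Base term: filing date + 15 years → 17 June 2035.
Processing Delay Credit: +489 days → 18 October 2036.
Opposition Stay Credit: +185 days → 21 April 2037.
Applicant Delay Offset: −184 days → 19 October 2036.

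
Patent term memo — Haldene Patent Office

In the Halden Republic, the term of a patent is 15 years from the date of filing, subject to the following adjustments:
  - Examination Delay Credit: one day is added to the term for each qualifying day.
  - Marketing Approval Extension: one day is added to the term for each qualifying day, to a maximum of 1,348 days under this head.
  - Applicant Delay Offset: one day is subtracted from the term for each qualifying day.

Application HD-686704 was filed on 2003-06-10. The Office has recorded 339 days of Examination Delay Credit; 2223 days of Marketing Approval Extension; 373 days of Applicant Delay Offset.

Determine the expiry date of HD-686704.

Base term: filing date + 15 years → 10 June 2018.
Examination Delay Credit: +339 days → 15 May 2019.
Marketing Approval Extension: 2223 days claimed exceeds the 1348-day cap, so +1348 days → 22 January 2023.
Applicant Delay Offset: −373 days → 14 January 2022.

2022-01-14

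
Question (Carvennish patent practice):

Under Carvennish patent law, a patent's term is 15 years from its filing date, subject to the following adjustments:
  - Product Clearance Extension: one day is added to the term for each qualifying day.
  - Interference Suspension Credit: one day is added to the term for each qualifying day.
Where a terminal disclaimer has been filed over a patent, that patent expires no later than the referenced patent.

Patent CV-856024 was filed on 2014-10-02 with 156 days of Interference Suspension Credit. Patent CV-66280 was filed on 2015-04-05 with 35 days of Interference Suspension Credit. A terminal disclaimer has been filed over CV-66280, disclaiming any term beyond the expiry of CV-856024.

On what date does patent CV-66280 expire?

2030-03-07

Natural term of CV-66280:
  Base: filing + 15 years → 5 April 2030.
  Interference Suspension Credit: +35 days → 10 May 2030.
Expiry of referenced patent CV-856024:
  Base: filing + 15 years → 2 October 2029.
  Interference Suspension Credit: +156 days → 7 March 2030.
Terminal disclaimer: CV-66280 expires on the earlier of 10 May 2030 and 7 March 2030.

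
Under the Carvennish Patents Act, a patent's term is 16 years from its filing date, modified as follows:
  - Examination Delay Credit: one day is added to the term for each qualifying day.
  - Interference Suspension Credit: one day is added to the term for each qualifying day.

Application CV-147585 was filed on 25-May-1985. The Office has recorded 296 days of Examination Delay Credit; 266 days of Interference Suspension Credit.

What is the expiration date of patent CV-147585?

2002-12-08

Base term: filing date + 16 years → 25 May 2001.
Examination Delay Credit: +296 days → 17 March 2002.
Interference Suspension Credit: +266 days → 8 December 2002.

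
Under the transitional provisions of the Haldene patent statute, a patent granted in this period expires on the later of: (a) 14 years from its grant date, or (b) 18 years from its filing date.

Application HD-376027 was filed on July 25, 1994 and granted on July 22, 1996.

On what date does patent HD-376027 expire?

(a) grant + 14 years → 22 July 2010.
(b) filing + 18 years → 25 July 2012.
Later of the two: 25 July 2012.

2012-07-25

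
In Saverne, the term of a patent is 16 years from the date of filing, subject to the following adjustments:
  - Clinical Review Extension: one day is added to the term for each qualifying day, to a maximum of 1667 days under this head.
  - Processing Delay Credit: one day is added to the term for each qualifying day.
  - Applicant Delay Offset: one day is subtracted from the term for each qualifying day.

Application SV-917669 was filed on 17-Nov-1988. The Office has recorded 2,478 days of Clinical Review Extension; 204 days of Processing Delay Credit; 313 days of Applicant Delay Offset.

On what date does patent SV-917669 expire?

2009-02-22

Base term: filing date + 16 years → 17 November 2004.
Clinical Review Extension: 2478 days claimed exceeds the 1667-day cap, so +1667 days → 11 June 2009.
Processing Delay Credit: +204 days → 1 January 2010.
Applicant Delay Offset: −313 days → 22 February 2009.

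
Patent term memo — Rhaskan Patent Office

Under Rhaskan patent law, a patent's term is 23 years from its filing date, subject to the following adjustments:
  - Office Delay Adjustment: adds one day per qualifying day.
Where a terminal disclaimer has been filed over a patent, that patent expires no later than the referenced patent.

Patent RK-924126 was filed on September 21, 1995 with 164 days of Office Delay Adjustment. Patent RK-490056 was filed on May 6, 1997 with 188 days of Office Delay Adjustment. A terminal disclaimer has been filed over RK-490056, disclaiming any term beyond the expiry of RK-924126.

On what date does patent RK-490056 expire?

March 4, 2019

Natural term of RK-490056:
  Base: filing + 23 years → 6 May 2020.
  Office Delay Adjustment: +188 days → 10 November 2020.
Expiry of referenced patent RK-924126:
  Base: filing + 23 years → 21 September 2018.
  Office Delay Adjustment: +164 days → 4 March 2019.
Terminal disclaimer: RK-490056 expires on the earlier of 10 November 2020 and 4 March 2019.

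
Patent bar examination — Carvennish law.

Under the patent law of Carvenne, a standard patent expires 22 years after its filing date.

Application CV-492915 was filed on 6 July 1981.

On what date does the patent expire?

July 6, 2003

Filing date + 22 years → 6 July 2003.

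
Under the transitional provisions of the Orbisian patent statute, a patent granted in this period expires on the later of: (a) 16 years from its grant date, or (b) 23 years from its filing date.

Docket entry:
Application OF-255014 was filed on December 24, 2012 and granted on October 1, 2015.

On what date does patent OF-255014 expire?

2035-12-24

(a) grant + 16 years → 1 October 2031.
(b) filing + 23 years → 24 December 2035.
Later of the two: 24 December 2035.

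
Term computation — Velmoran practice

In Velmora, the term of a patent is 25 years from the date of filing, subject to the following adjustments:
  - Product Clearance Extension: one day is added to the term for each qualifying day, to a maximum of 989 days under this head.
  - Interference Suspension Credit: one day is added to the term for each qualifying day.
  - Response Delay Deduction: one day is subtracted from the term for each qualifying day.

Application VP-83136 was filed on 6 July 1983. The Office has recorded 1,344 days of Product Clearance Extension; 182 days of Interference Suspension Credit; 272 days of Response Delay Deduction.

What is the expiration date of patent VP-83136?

Base term: filing date + 25 years → 6 July 2008.
Product Clearance Extension: 1344 days claimed exceeds the 989-day cap, so +989 days → 22 March 2011.
Interference Suspension Credit: +182 days → 20 September 2011.
Response Delay Deduction: −272 days → 22 December 2010.

2010-12-22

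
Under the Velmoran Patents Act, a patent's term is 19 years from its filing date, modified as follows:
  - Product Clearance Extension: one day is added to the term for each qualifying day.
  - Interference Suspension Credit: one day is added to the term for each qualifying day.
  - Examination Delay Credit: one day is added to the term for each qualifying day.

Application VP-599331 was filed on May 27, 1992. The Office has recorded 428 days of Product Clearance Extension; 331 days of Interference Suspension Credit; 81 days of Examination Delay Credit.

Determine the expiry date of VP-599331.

Base term: filing date + 19 years → 27 May 2011.
Product Clearance Extension: +428 days → 28 July 2012.
Interference Suspension Credit: +331 days → 24 June 2013.
Examination Delay Credit: +81 days → 13 September 2013.

September 13, 2013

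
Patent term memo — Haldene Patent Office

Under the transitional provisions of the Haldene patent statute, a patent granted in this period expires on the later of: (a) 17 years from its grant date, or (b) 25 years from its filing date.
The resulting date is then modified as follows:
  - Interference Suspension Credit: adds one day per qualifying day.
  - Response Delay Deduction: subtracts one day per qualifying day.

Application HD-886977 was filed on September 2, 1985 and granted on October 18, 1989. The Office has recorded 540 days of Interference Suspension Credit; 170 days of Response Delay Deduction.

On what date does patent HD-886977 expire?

(a) grant + 17 years → 18 October 2006.
(b) filing + 25 years → 2 September 2010.
Later of the two: 2 September 2010.
Interference Suspension Credit: +540 days → 24 February 2012.
Response Delay Deduction: −170 days → 7 September 2011.

September 7, 2011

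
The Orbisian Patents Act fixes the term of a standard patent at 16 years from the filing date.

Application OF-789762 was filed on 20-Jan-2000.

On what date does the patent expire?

Filing date + 16 years → 20 January 2016.

2016-01-20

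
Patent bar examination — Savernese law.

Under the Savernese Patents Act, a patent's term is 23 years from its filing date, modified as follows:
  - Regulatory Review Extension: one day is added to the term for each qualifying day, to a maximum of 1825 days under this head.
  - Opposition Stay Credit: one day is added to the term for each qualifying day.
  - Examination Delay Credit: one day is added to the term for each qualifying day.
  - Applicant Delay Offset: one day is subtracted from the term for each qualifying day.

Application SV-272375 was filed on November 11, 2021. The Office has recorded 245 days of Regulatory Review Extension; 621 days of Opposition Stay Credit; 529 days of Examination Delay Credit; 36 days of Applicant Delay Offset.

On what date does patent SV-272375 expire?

August 1, 2048

Base term: filing date + 23 years → 11 November 2044.
Regulatory Review Extension: 245 days (within the 1825-day cap) → +245 days → 14 July 2045.
Opposition Stay Credit: +621 days → 27 March 2047.
Examination Delay Credit: +529 days → 6 September 2048.
Applicant Delay Offset: −36 days → 1 August 2048.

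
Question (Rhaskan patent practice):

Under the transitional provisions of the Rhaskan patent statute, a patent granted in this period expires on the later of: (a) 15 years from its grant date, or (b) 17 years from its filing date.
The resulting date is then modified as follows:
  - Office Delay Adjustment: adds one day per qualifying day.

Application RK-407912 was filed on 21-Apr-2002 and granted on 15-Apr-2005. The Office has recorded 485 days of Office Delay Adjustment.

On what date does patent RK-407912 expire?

2021-08-13

(a) grant + 15 years → 15 April 2020.
(b) filing + 17 years → 21 April 2019.
Later of the two: 15 April 2020.
Office Delay Adjustment: +485 days → 13 August 2021.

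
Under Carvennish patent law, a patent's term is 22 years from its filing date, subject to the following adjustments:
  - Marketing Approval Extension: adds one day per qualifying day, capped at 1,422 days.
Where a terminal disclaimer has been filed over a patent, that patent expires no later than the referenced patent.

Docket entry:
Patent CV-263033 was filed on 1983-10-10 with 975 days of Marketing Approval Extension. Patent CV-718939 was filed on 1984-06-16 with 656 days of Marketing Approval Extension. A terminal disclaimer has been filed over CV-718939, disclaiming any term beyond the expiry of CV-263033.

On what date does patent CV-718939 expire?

April 2, 2008

Natural term of CV-718939:
  Base: filing + 22 years → 16 June 2006.
  Marketing Approval Extension: 656 days (within the 1422-day cap) → +656 days → 2 April 2008.
Expiry of referenced patent CV-263033:
  Base: filing + 22 years → 10 October 2005.
  Marketing Approval Extension: 975 days (within the 1422-day cap) → +975 days → 11 June 2008.
Terminal disclaimer: CV-718939 expires on the earlier of 2 April 2008 and 11 June 2008.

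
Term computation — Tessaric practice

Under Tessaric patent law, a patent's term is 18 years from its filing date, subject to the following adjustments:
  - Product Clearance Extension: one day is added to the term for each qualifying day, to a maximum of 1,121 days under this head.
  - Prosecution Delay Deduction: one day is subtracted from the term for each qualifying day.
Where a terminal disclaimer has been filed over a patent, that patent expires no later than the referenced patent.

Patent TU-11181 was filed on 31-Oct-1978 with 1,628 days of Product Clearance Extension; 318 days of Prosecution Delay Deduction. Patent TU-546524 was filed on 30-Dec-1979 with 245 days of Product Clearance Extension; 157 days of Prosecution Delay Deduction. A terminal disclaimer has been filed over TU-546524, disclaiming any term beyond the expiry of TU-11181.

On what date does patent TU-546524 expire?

Natural term of TU-546524:
  Base: filing + 18 years → 30 December 1997.
  Product Clearance Extension: 245 days (within the 1121-day cap) → +245 days → 1 September 1998.
  Prosecution Delay Deduction: −157 days → 28 March 1998.
Expiry of referenced patent TU-11181:
  Base: filing + 18 years → 31 October 1996.
  Product Clearance Extension: 1628 days claimed exceeds the 1121-day cap, so +1121 days → 26 November 1999.
  Prosecution Delay Deduction: −318 days → 12 January 1999.
Terminal disclaimer: TU-546524 expires on the earlier of 28 March 1998 and 12 January 1999.

1998-03-28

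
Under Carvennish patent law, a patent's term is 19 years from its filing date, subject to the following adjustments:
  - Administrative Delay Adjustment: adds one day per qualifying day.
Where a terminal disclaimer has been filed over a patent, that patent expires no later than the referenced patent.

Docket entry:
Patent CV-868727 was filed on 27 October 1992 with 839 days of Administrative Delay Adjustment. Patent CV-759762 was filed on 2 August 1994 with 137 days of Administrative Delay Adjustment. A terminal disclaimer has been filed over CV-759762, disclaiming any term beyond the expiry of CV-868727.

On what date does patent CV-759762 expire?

Natural term of CV-759762:
  Base: filing + 19 years → 2 August 2013.
  Administrative Delay Adjustment: +137 days → 17 December 2013.
Expiry of referenced patent CV-868727:
  Base: filing + 19 years → 27 October 2011.
  Administrative Delay Adjustment: +839 days → 12 February 2014.
Terminal disclaimer: CV-759762 expires on the earlier of 17 December 2013 and 12 February 2014.

2013-12-17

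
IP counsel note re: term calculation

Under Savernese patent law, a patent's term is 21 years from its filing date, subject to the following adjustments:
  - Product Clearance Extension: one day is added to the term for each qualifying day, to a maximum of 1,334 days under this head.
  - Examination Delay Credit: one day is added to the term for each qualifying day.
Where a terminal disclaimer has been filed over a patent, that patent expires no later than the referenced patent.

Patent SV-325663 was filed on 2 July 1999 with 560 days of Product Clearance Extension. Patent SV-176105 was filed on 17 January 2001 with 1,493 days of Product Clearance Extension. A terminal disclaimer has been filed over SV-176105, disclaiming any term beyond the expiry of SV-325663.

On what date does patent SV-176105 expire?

January 13, 2022

Natural term of SV-176105:
  Base: filing + 21 years → 17 January 2022.
  Product Clearance Extension: 1493 days claimed exceeds the 1334-day cap, so +1334 days → 12 September 2025.
Expiry of referenced patent SV-325663:
  Base: filing + 21 years → 2 July 2020.
  Product Clearance Extension: 560 days (within the 1334-day cap) → +560 days → 13 January 2022.
Terminal disclaimer: SV-176105 expires on the earlier of 12 September 2025 and 13 January 2022.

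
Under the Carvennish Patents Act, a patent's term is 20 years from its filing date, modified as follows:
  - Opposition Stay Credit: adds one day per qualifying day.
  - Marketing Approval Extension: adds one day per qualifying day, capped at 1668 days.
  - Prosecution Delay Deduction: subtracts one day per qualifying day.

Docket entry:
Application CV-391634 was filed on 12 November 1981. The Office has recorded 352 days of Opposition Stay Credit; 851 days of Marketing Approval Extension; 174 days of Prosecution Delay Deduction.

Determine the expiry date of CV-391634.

Base term: filing date + 20 years → 12 November 2001.
Opposition Stay Credit: +352 days → 30 October 2002.
Marketing Approval Extension: 851 days (within the 1668-day cap) → +851 days → 27 February 2005.
Prosecution Delay Deduction: −174 days → 6 September 2004.

2004-09-06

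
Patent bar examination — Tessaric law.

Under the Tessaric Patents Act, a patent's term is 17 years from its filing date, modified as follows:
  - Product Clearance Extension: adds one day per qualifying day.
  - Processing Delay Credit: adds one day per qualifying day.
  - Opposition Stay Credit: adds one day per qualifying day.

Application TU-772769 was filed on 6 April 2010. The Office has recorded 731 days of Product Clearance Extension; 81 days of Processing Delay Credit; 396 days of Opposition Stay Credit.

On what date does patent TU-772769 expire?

Base term: filing date + 17 years → 6 April 2027.
Product Clearance Extension: +731 days → 6 April 2029.
Processing Delay Credit: +81 days → 26 June 2029.
Opposition Stay Credit: +396 days → 27 July 2030.

July 27, 2030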